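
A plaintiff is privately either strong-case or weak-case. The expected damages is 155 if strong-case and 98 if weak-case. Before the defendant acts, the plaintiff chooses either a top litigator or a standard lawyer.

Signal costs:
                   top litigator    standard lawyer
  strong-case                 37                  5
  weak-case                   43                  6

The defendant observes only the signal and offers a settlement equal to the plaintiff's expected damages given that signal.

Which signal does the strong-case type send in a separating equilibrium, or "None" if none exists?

None

Try strong-case → top litigator, weak-case → standard lawyer:
  Under separation the defendant infers type exactly: top litigator → strong-case (pays 155), standard lawyer → weak-case (pays 98).
  Strong-case: top litigator gives 155 − 37 = 118; standard lawyer gives 98 − 5 = 93. No deviation. ✓
  Weak-case: standard lawyer gives 98 − 6 = 92; top litigator gives 155 − 43 = 112. Would deviate. ✗
Try strong-case → standard lawyer, weak-case → top litigator:
  Under separation the defendant infers type exactly: standard lawyer → strong-case (pays 155), top litigator → weak-case (pays 98).
  Strong-case: standard lawyer gives 155 − 5 = 150; top litigator gives 98 − 37 = 61. No deviation. ✓
  Weak-case: top litigator gives 98 − 43 = 55; standard lawyer gives 155 − 6 = 149. Would deviate. ✗
Neither assignment is incentive-compatible.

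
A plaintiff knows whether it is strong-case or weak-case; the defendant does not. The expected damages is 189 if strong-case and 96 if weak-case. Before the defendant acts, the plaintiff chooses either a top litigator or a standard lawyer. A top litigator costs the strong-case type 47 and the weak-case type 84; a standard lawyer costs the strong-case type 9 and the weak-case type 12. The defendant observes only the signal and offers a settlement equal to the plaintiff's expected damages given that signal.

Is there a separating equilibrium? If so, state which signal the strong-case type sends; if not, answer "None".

None

Try strong-case → top litigator, weak-case → standard lawyer:
  Under separation the defendant infers type exactly: top litigator → strong-case (pays 189), standard lawyer → weak-case (pays 96).
  Strong-case: top litigator gives 189 − 47 = 142; standard lawyer gives 96 − 9 = 87. No deviation. ✓
  Weak-case: standard lawyer gives 96 − 12 = 84; top litigator gives 189 − 84 = 105. Would deviate. ✗
Try strong-case → standard lawyer, weak-case → top litigator:
  Under separation the defendant infers type exactly: standard lawyer → strong-case (pays 189), top litigator → weak-case (pays 96).
  Strong-case: standard lawyer gives 189 − 9 = 180; top litigator gives 96 − 47 = 49. No deviation. ✓
  Weak-case: top litigator gives 96 − 84 = 12; standard lawyer gives 189 − 12 = 177. Would deviate. ✗
Neither assignment is incentive-compatible.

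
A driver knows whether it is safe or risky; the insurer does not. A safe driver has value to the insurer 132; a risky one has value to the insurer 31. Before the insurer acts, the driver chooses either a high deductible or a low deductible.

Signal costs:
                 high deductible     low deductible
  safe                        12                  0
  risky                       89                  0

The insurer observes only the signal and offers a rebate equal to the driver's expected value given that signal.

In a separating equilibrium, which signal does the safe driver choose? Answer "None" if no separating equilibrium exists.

Try safe → high deductible, risky → low deductible:
  If types separate, high deductible earns payment 132 and low deductible earns 31.
  Safe: high deductible gives 132 − 12 = 120; low deductible gives 31 − 0 = 31. No deviation. ✓
  Risky: low deductible gives 31 − 0 = 31; high deductible gives 132 − 89 = 43. Would deviate. ✗
Try safe → low deductible, risky → high deductible:
  If types separate, low deductible earns payment 132 and high deductible earns 31.
  Safe: low deductible gives 132 − 0 = 132; high deductible gives 31 − 12 = 19. No deviation. ✓
  Risky: high deductible gives 31 − 89 = -58; low deductible gives 132 − 0 = 132. Would deviate. ✗
Neither assignment is incentive-compatible.

None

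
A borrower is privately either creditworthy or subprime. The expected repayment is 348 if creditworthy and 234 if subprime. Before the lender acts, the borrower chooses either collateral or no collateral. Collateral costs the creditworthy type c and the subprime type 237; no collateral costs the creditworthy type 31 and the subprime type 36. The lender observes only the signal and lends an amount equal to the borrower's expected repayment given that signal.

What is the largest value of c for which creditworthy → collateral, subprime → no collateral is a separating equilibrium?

Under separation: collateral → creditworthy (pays 348); no collateral → subprime (pays 234).
Subprime: 234 − 36 = 198 ≥ 348 − 237 = 111. Holds regardless of c. ✓
Creditworthy: 348 − c ≥ 234 − 31, so c ≤ 348 − 203 = 145.

145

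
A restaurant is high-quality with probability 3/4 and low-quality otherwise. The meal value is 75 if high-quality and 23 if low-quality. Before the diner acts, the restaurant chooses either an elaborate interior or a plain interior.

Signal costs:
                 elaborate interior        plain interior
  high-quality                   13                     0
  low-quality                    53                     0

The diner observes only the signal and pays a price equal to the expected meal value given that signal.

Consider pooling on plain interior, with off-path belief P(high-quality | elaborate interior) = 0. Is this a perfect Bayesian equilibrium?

At the pooled signal (plain interior) the diner holds the prior 3/4 and pays 3/4·75 + 1/4·23 = 62. Off-path (elaborate interior) belief 0 gives 0·75 + 1·23 = 23.
High-quality: plain interior gives 62 − 0 = 62; elaborate interior gives 23 − 13 = 10. Stays. ✓
Low-quality: plain interior gives 62 − 0 = 62; elaborate interior gives 23 − 53 = -30. Stays. ✓

Yes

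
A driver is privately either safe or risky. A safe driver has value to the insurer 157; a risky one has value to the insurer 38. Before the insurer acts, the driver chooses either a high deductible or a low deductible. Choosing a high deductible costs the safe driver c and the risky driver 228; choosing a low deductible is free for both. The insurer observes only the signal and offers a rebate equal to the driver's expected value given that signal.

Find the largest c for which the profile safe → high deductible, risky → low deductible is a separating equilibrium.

Under separation: high deductible → safe (pays 157); low deductible → risky (pays 38).
Risky: 38 − 0 = 38 ≥ 157 − 228 = -71. Holds regardless of c. ✓
Safe: 157 − c ≥ 38 − 0, so c ≤ 157 − 38 = 119.

119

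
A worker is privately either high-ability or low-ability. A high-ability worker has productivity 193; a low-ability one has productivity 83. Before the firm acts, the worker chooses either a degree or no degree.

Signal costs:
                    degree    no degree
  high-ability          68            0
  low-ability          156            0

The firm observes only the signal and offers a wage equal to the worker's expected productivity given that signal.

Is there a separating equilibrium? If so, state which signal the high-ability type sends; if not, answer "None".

degree

Try high-ability → degree, low-ability → no degree:
  If types separate, degree earns payment 193 and no degree earns 83.
  High-ability: degree gives 193 − 68 = 125; no degree gives 83 − 0 = 83. No deviation. ✓
  Low-ability: no degree gives 83 − 0 = 83; degree gives 193 − 156 = 37. No deviation. ✓
Both hold — the high-ability type sends degree.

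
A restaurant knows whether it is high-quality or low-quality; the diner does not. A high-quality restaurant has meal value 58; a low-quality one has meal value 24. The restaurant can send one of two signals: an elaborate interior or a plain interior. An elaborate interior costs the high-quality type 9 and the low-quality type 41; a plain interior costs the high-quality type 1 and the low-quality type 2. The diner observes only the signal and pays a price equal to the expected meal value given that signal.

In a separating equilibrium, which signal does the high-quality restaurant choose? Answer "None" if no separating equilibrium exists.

elaborate interior

Try high-quality → elaborate interior, low-quality → plain interior:
  Under separation the diner infers type exactly: elaborate interior → high-quality (pays 58), plain interior → low-quality (pays 24).
  High-quality: elaborate interior gives 58 − 9 = 49; plain interior gives 24 − 1 = 23. No deviation. ✓
  Low-quality: plain interior gives 24 − 2 = 22; elaborate interior gives 58 − 41 = 17. No deviation. ✓
Both hold — the high-quality type sends elaborate interior.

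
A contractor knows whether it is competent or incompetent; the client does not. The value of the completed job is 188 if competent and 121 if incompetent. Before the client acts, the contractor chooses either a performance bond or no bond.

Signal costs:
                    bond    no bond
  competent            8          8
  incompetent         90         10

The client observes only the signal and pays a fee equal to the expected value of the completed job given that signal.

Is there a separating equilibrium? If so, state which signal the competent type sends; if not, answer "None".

bond

Try competent → bond, incompetent → no bond:
  Under separation the client infers type exactly: bond → competent (pays 188), no bond → incompetent (pays 121).
  Competent: bond gives 188 − 8 = 180; no bond gives 121 − 8 = 113. No deviation. ✓
  Incompetent: no bond gives 121 − 10 = 111; bond gives 188 − 90 = 98. No deviation. ✓
Both hold — the competent type sends bond.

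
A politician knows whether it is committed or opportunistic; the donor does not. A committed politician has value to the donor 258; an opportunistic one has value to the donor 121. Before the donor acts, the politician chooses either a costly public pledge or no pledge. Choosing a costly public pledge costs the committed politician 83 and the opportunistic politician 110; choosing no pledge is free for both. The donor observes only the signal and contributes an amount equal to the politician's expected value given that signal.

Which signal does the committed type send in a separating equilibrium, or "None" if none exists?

Try committed → pledge, opportunistic → no pledge:
  If types separate, pledge earns payment 258 and no pledge earns 121.
  Committed: pledge gives 258 − 83 = 175; no pledge gives 121 − 0 = 121. No deviation. ✓
  Opportunistic: no pledge gives 121 − 0 = 121; pledge gives 258 − 110 = 148. Would deviate. ✗
Try committed → no pledge, opportunistic → pledge:
  If types separate, no pledge earns payment 258 and pledge earns 121.
  Committed: no pledge gives 258 − 0 = 258; pledge gives 121 − 83 = 38. No deviation. ✓
  Opportunistic: pledge gives 121 − 110 = 11; no pledge gives 258 − 0 = 258. Would deviate. ✗
Neither assignment is incentive-compatible.

None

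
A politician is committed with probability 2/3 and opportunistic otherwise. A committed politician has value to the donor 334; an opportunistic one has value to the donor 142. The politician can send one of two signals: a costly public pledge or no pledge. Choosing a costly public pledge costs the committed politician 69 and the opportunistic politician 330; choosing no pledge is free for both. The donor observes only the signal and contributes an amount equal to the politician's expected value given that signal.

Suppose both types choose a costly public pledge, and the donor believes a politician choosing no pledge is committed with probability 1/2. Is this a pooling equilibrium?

No

On the equilibrium path (pledge) the donor holds the prior 2/3 and pays 2/3·334 + 1/3·142 = 270. Off-path (no pledge) belief 1/2 gives 1/2·334 + 1/2·142 = 238.
Committed: pledge gives 270 − 69 = 201; no pledge gives 238 − 0 = 238. Deviates. ✗
Opportunistic: pledge gives 270 − 330 = -60; no pledge gives 238 − 0 = 238. Deviates. ✗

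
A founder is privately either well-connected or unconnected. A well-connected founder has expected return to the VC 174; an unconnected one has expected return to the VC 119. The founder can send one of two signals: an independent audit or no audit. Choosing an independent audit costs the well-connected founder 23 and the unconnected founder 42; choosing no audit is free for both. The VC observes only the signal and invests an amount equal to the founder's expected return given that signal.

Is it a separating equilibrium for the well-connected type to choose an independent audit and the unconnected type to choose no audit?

No

If types separate, audit earns payment 174 and no audit earns 119.
Well-connected: audit gives 174 − 23 = 151; no audit gives 119 − 0 = 119. No deviation. ✓
Unconnected: no audit gives 119 − 0 = 119; audit gives 174 − 42 = 132. Would deviate. ✗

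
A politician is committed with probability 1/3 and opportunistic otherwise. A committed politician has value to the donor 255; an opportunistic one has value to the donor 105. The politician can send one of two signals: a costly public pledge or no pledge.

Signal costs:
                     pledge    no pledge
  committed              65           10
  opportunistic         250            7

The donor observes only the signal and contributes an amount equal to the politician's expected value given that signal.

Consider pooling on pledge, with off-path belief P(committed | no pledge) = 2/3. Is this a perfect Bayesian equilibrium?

No

On the equilibrium path (pledge) the donor holds the prior 1/3 and pays 1/3·255 + 2/3·105 = 155. Off-path (no pledge) belief 2/3 gives 2/3·255 + 1/3·105 = 205.
Committed: pledge gives 155 − 65 = 90; no pledge gives 205 − 10 = 195. Deviates. ✗
Opportunistic: pledge gives 155 − 250 = -95; no pledge gives 205 − 7 = 198. Deviates. ✗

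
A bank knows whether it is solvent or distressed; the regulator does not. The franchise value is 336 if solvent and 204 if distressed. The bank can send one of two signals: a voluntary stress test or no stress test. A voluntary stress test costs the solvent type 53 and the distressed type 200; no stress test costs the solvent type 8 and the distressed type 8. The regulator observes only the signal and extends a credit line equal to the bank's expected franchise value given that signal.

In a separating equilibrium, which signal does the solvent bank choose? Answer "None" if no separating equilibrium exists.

stress test

Try solvent → stress test, distressed → no stress test:
  If types separate, stress test earns payment 336 and no stress test earns 204.
  Solvent: stress test gives 336 − 53 = 283; no stress test gives 204 − 8 = 196. No deviation. ✓
  Distressed: no stress test gives 204 − 8 = 196; stress test gives 336 − 200 = 136. No deviation. ✓
Both hold — the solvent type sends stress test.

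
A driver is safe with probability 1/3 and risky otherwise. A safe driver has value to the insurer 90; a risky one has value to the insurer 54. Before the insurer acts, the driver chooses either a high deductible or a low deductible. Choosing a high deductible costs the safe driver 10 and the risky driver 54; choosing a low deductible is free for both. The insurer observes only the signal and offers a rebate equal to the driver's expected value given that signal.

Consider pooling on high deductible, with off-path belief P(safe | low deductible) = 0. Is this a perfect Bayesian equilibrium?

On the equilibrium path (high deductible) the insurer holds the prior 1/3 and pays 1/3·90 + 2/3·54 = 66. Off-path (low deductible) belief 0 gives 0·90 + 1·54 = 54.
Safe: high deductible gives 66 − 10 = 56; low deductible gives 54 − 0 = 54. Stays. ✓
Risky: high deductible gives 66 − 54 = 12; low deductible gives 54 − 0 = 54. Deviates. ✗

No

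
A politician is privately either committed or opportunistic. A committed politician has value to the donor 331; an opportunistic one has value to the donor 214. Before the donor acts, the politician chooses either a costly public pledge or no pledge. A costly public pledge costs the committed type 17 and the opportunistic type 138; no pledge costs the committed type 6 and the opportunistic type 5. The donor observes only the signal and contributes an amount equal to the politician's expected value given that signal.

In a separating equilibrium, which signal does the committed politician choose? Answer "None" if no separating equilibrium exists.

Try committed → pledge, opportunistic → no pledge:
  If types separate, pledge earns payment 331 and no pledge earns 214.
  Committed: pledge gives 331 − 17 = 314; no pledge gives 214 − 6 = 208. No deviation. ✓
  Opportunistic: no pledge gives 214 − 5 = 209; pledge gives 331 − 138 = 193. No deviation. ✓
Both hold — the committed type sends pledge.

pledge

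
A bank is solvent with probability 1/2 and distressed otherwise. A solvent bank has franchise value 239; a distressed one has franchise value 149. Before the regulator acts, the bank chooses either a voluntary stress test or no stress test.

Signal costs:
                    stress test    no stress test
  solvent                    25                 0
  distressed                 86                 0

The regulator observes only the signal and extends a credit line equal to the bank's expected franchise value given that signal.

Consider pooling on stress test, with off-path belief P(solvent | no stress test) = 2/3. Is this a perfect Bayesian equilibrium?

At the pooled signal (stress test) the regulator holds the prior 1/2 and pays 1/2·239 + 1/2·149 = 194. Off-path (no stress test) belief 2/3 gives 2/3·239 + 1/3·149 = 209.
Solvent: stress test gives 194 − 25 = 169; no stress test gives 209 − 0 = 209. Deviates. ✗
Distressed: stress test gives 194 − 86 = 108; no stress test gives 209 − 0 = 209. Deviates. ✗

No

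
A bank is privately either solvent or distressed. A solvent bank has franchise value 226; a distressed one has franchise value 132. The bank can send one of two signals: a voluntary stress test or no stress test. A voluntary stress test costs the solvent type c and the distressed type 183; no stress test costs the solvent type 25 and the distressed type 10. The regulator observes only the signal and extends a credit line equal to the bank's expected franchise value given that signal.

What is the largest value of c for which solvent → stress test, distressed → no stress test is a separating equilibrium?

Under separation: stress test → solvent (pays 226); no stress test → distressed (pays 132).
Distressed: 132 − 10 = 122 ≥ 226 − 183 = 43. Holds regardless of c. ✓
Solvent: 226 − c ≥ 132 − 25, so c ≤ 226 − 107 = 119.

119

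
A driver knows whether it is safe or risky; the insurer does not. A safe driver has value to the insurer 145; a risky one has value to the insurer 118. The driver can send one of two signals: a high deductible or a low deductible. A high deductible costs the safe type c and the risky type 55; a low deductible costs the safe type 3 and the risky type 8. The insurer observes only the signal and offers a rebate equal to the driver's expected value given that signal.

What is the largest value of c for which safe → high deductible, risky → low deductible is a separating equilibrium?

30

Under separation: high deductible → safe (pays 145); low deductible → risky (pays 118).
Risky: 118 − 8 = 110 ≥ 145 − 55 = 90. Holds regardless of c. ✓
Safe: 145 − c ≥ 118 − 3, so c ≤ 145 − 115 = 30.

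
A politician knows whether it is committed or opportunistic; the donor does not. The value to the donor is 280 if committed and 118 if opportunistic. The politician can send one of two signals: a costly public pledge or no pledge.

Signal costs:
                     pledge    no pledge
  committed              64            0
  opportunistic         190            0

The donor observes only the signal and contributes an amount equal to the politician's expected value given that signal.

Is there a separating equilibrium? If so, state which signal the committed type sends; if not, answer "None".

Try committed → pledge, opportunistic → no pledge:
  If types separate, pledge earns payment 280 and no pledge earns 118.
  Committed: pledge gives 280 − 64 = 216; no pledge gives 118 − 0 = 118. No deviation. ✓
  Opportunistic: no pledge gives 118 − 0 = 118; pledge gives 280 − 190 = 90. No deviation. ✓
Both hold — the committed type sends pledge.

pledge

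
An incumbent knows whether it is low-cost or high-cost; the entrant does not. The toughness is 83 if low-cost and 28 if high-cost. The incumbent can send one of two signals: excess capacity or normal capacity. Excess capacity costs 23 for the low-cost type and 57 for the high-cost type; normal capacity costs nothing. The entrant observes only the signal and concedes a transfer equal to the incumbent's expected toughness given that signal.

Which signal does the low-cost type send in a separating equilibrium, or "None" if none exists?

excess capacity

Try low-cost → excess capacity, high-cost → normal capacity:
  Under separation the entrant infers type exactly: excess capacity → low-cost (pays 83), normal capacity → high-cost (pays 28).
  Low-cost: excess capacity gives 83 − 23 = 60; normal capacity gives 28 − 0 = 28. No deviation. ✓
  High-cost: normal capacity gives 28 − 0 = 28; excess capacity gives 83 − 57 = 26. No deviation. ✓
Both hold — the low-cost type sends excess capacity.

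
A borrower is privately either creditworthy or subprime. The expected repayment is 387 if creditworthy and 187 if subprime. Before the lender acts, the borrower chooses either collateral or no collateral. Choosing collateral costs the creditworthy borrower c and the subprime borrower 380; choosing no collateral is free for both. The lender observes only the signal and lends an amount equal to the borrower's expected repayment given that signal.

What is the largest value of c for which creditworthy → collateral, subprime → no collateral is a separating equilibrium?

Under separation: collateral → creditworthy (pays 387); no collateral → subprime (pays 187).
Subprime: 187 − 0 = 187 ≥ 387 − 380 = 7. Holds regardless of c. ✓
Creditworthy: 387 − c ≥ 187 − 0, so c ≤ 387 − 187 = 200.

200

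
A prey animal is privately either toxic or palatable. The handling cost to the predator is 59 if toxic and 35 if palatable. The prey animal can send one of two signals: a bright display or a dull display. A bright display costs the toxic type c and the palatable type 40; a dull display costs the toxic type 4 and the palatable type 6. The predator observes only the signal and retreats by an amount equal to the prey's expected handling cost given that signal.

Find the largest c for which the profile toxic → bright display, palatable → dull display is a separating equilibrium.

28

Under separation: bright display → toxic (pays 59); dull display → palatable (pays 35).
Palatable: 35 − 6 = 29 ≥ 59 − 40 = 19. Holds regardless of c. ✓
Toxic: 59 − c ≥ 35 − 4, so c ≤ 59 − 31 = 28.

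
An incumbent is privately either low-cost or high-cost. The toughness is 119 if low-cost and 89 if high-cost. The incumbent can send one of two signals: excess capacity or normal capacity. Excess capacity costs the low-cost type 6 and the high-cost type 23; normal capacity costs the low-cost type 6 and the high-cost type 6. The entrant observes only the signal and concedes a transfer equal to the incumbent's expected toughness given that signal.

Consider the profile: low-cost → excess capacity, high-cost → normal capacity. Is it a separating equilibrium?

Under separation the entrant infers type exactly: excess capacity → low-cost (pays 119), normal capacity → high-cost (pays 89).
Low-cost: excess capacity gives 119 − 6 = 113; normal capacity gives 89 − 6 = 83. No deviation. ✓
High-cost: normal capacity gives 89 − 6 = 83; excess capacity gives 119 − 23 = 96. Would deviate. ✗

No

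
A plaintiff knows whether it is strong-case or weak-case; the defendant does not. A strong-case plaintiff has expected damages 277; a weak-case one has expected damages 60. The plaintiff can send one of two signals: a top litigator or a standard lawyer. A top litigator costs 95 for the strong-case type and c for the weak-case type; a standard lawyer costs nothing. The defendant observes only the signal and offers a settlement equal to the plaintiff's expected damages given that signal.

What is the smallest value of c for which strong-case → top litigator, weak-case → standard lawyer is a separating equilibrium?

Under separation: top litigator → strong-case (pays 277); standard lawyer → weak-case (pays 60).
Strong-case: 277 − 95 = 182 ≥ 60 − 0 = 60. Holds regardless of c. ✓
Weak-case: 60 − 0 ≥ 277 − c, so c ≥ 277 − 60 = 217.

217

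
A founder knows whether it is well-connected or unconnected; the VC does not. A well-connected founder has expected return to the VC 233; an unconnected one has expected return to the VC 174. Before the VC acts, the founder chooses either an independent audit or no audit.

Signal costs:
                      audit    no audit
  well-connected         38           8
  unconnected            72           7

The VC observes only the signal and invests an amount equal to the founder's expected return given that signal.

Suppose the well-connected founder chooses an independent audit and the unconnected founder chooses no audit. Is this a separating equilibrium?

If types separate, audit earns payment 233 and no audit earns 174.
Well-connected: audit gives 233 − 38 = 195; no audit gives 174 − 8 = 166. No deviation. ✓
Unconnected: no audit gives 174 − 7 = 167; audit gives 233 − 72 = 161. No deviation. ✓
Neither type gains from mimicking the other.

Yes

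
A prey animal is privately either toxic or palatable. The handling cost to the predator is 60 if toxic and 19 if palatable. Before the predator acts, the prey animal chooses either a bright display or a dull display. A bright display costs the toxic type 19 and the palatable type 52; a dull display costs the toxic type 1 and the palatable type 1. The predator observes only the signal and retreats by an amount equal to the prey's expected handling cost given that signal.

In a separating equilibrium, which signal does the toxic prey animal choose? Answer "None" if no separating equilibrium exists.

bright display

Try toxic → bright display, palatable → dull display:
  If types separate, bright display earns payment 60 and dull display earns 19.
  Toxic: bright display gives 60 − 19 = 41; dull display gives 19 − 1 = 18. No deviation. ✓
  Palatable: dull display gives 19 − 1 = 18; bright display gives 60 − 52 = 8. No deviation. ✓
Both hold — the toxic type sends bright display.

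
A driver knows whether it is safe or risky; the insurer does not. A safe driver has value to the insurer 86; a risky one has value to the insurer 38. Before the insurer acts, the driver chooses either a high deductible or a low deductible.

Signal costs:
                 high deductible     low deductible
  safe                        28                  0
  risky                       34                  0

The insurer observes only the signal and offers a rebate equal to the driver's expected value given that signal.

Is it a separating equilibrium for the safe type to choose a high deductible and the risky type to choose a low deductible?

Under separation the insurer infers type exactly: high deductible → safe (pays 86), low deductible → risky (pays 38).
Safe: high deductible gives 86 − 28 = 58; low deductible gives 38 − 0 = 38. No deviation. ✓
Risky: low deductible gives 38 − 0 = 38; high deductible gives 86 − 34 = 52. Would deviate. ✗

No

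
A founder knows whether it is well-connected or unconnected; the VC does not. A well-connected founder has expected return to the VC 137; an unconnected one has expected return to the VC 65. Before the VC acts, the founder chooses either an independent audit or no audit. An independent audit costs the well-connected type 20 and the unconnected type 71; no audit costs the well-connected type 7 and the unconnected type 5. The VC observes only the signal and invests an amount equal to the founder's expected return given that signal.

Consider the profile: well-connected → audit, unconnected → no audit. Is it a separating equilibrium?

No

If types separate, audit earns payment 137 and no audit earns 65.
Well-connected: audit gives 137 − 20 = 117; no audit gives 65 − 7 = 58. No deviation. ✓
Unconnected: no audit gives 65 − 5 = 60; audit gives 137 − 71 = 66. Would deviate. ✗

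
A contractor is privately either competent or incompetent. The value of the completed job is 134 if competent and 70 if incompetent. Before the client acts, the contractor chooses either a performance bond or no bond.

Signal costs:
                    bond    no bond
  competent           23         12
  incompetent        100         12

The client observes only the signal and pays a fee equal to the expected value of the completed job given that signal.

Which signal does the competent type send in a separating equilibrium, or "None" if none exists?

bond

Try competent → bond, incompetent → no bond:
  If types separate, bond earns payment 134 and no bond earns 70.
  Competent: bond gives 134 − 23 = 111; no bond gives 70 − 12 = 58. No deviation. ✓
  Incompetent: no bond gives 70 − 12 = 58; bond gives 134 − 100 = 34. No deviation. ✓
Both hold — the competent type sends bond.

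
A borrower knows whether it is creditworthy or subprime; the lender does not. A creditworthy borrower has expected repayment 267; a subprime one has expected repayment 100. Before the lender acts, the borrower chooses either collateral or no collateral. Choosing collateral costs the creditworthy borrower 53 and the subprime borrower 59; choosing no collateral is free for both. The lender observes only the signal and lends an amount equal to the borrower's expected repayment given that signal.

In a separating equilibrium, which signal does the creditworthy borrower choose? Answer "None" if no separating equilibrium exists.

None

Try creditworthy → collateral, subprime → no collateral:
  Under separation the lender infers type exactly: collateral → creditworthy (pays 267), no collateral → subprime (pays 100).
  Creditworthy: collateral gives 267 − 53 = 214; no collateral gives 100 − 0 = 100. No deviation. ✓
  Subprime: no collateral gives 100 − 0 = 100; collateral gives 267 − 59 = 208. Would deviate. ✗
Try creditworthy → no collateral, subprime → collateral:
  Under separation the lender infers type exactly: no collateral → creditworthy (pays 267), collateral → subprime (pays 100).
  Creditworthy: no collateral gives 267 − 0 = 267; collateral gives 100 − 53 = 47. No deviation. ✓
  Subprime: collateral gives 100 − 59 = 41; no collateral gives 267 − 0 = 267. Would deviate. ✗
Neither assignment is incentive-compatible.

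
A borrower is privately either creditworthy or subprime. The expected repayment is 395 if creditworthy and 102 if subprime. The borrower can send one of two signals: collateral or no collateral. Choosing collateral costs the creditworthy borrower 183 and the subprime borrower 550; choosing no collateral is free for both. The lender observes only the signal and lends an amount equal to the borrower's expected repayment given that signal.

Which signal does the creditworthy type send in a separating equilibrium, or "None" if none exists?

collateral

Try creditworthy → collateral, subprime → no collateral:
  If types separate, collateral earns payment 395 and no collateral earns 102.
  Creditworthy: collateral gives 395 − 183 = 212; no collateral gives 102 − 0 = 102. No deviation. ✓
  Subprime: no collateral gives 102 − 0 = 102; collateral gives 395 − 550 = -155. No deviation. ✓
Both hold — the creditworthy type sends collateral.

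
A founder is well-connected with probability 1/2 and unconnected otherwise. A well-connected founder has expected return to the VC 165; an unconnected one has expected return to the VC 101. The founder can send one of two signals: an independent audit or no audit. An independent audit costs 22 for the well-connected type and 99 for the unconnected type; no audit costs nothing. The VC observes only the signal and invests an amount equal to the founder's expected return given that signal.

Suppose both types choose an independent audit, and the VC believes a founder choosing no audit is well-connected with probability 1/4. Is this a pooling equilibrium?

At the pooled signal (audit) the VC holds the prior 1/2 and pays 1/2·165 + 1/2·101 = 133. Off-path (no audit) belief 1/4 gives 1/4·165 + 3/4·101 = 117.
Well-connected: audit gives 133 − 22 = 111; no audit gives 117 − 0 = 117. Deviates. ✗
Unconnected: audit gives 133 − 99 = 34; no audit gives 117 − 0 = 117. Deviates. ✗

No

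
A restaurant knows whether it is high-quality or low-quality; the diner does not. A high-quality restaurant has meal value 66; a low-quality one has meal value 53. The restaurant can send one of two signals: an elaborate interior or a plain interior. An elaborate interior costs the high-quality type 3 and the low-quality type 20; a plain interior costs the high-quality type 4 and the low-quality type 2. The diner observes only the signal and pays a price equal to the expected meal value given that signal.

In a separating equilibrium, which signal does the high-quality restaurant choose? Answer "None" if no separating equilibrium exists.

elaborate interior

Try high-quality → elaborate interior, low-quality → plain interior:
  If types separate, elaborate interior earns payment 66 and plain interior earns 53.
  High-quality: elaborate interior gives 66 − 3 = 63; plain interior gives 53 − 4 = 49. No deviation. ✓
  Low-quality: plain interior gives 53 − 2 = 51; elaborate interior gives 66 − 20 = 46. No deviation. ✓
Both hold — the high-quality type sends elaborate interior.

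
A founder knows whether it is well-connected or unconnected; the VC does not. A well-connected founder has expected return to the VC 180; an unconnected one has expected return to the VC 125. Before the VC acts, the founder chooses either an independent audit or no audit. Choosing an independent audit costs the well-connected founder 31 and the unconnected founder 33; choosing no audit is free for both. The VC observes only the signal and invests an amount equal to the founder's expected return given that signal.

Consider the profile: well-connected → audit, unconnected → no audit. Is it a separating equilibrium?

If types separate, audit earns payment 180 and no audit earns 125.
Well-connected: audit gives 180 − 31 = 149; no audit gives 125 − 0 = 125. No deviation. ✓
Unconnected: no audit gives 125 − 0 = 125; audit gives 180 − 33 = 147. Would deviate. ✗

No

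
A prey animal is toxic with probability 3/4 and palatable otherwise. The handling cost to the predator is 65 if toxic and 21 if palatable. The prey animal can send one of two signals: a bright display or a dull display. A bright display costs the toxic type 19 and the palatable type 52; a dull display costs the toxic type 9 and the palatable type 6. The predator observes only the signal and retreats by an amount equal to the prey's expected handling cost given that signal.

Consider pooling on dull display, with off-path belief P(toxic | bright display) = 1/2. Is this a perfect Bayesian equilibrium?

Yes

At the pooled signal (dull display) the predator holds the prior 3/4 and pays 3/4·65 + 1/4·21 = 54. Off-path (bright display) belief 1/2 gives 1/2·65 + 1/2·21 = 43.
Toxic: dull display gives 54 − 9 = 45; bright display gives 43 − 19 = 24. Stays. ✓
Palatable: dull display gives 54 − 6 = 48; bright display gives 43 − 52 = -9. Stays. ✓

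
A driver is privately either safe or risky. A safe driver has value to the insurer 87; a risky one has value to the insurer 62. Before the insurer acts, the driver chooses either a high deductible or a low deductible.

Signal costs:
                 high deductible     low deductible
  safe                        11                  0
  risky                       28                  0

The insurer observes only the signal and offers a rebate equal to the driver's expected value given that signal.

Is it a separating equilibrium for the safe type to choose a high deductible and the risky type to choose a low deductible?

Under separation the insurer infers type exactly: high deductible → safe (pays 87), low deductible → risky (pays 62).
Safe: high deductible gives 87 − 11 = 76; low deductible gives 62 − 0 = 62. No deviation. ✓
Risky: low deductible gives 62 − 0 = 62; high deductible gives 87 − 28 = 59. No deviation. ✓
Both incentive constraints hold.

Yes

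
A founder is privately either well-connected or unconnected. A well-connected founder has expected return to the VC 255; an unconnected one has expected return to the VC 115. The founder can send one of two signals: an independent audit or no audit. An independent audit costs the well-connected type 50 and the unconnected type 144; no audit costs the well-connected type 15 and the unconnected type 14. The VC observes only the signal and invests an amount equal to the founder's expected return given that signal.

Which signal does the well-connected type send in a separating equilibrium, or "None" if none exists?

Try well-connected → audit, unconnected → no audit:
  Under separation the VC infers type exactly: audit → well-connected (pays 255), no audit → unconnected (pays 115).
  Well-connected: audit gives 255 − 50 = 205; no audit gives 115 − 15 = 100. No deviation. ✓
  Unconnected: no audit gives 115 − 14 = 101; audit gives 255 − 144 = 111. Would deviate. ✗
Try well-connected → no audit, unconnected → audit:
  Under separation the VC infers type exactly: no audit → well-connected (pays 255), audit → unconnected (pays 115).
  Well-connected: no audit gives 255 − 15 = 240; audit gives 115 − 50 = 65. No deviation. ✓
  Unconnected: audit gives 115 − 144 = -29; no audit gives 255 − 14 = 241. Would deviate. ✗
Neither assignment is incentive-compatible.

None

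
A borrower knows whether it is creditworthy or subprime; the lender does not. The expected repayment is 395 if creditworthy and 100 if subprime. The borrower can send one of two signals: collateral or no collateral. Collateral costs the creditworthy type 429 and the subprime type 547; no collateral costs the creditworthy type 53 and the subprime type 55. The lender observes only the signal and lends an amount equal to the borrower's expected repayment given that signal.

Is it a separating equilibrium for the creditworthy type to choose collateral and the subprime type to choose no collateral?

Under separation the lender infers type exactly: collateral → creditworthy (pays 395), no collateral → subprime (pays 100).
Creditworthy: collateral gives 395 − 429 = -34; no collateral gives 100 − 53 = 47. Would deviate. ✗
Subprime: no collateral gives 100 − 55 = 45; collateral gives 395 − 547 = -152. No deviation. ✓

No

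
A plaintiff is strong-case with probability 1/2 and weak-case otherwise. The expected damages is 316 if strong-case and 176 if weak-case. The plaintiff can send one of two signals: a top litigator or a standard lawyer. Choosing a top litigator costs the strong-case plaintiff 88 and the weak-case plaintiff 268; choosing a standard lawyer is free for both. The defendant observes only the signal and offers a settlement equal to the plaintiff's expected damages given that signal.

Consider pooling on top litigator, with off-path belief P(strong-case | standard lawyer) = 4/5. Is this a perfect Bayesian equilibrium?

No

On the equilibrium path (top litigator) the defendant holds the prior 1/2 and pays 1/2·316 + 1/2·176 = 246. Off-path (standard lawyer) belief 4/5 gives 4/5·316 + 1/5·176 = 288.
Strong-case: top litigator gives 246 − 88 = 158; standard lawyer gives 288 − 0 = 288. Deviates. ✗
Weak-case: top litigator gives 246 − 268 = -22; standard lawyer gives 288 − 0 = 288. Deviates. ✗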